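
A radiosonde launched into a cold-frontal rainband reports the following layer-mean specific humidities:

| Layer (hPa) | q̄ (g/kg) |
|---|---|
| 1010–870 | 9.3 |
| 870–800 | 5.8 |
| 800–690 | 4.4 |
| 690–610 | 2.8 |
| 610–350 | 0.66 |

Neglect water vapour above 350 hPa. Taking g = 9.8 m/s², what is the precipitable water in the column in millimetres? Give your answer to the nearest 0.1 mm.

Precipitable water is the column-integrated vapour mass per unit area: PW = (1/g) Σ q̄ Δp, with q in kg/kg and Δp in Pa (1 kg/m² of water = 1 mm).
Layer 1010–870 hPa: Δp = 140 hPa = 14000 Pa, q̄ = 0.0093 kg/kg → 0.0093 × 14000 / 9.8 = 13.29 mm
Layer 870–800 hPa: Δp = 70 hPa = 7000 Pa, q̄ = 0.0058 kg/kg → 0.0058 × 7000 / 9.8 = 4.14 mm
Layer 800–690 hPa: Δp = 110 hPa = 11000 Pa, q̄ = 0.0044 kg/kg → 0.0044 × 11000 / 9.8 = 4.94 mm
Layer 690–610 hPa: Δp = 80 hPa = 8000 Pa, q̄ = 0.0028 kg/kg → 0.0028 × 8000 / 9.8 = 2.29 mm
Layer 610–350 hPa: Δp = 260 hPa = 26000 Pa, q̄ = 0.00066 kg/kg → 0.00066 × 26000 / 9.8 = 1.75 mm
PW = 13.29 + 4.14 + 4.94 + 2.29 + 1.75 = 26.41 ≈ 26.4 mm.

PW ≈ 26.4 mm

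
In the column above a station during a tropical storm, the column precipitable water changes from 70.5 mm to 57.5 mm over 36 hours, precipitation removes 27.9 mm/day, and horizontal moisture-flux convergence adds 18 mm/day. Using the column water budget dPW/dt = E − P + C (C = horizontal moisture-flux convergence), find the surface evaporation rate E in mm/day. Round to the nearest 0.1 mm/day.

dPW/dt = (57.5 − 70.5) mm / (36/24 day) = -8.667 mm/day.
E = dPW/dt + P − C = (-8.667) + 27.9 − (18) = 1.2 mm/day.

E ≈ 1.2 mm/day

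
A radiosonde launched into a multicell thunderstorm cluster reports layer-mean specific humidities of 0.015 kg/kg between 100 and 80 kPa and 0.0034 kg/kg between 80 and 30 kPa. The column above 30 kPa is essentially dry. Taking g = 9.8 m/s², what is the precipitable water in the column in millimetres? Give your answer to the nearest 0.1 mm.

PW ≈ 48.0 mm

Precipitable water is the column-integrated vapour mass per unit area: PW = (1/g) Σ q̄ Δp, with q in kg/kg and Δp in Pa (1 kg/m² of water = 1 mm).
Layer 100–80 kPa: Δp = 200 hPa = 20000 Pa, q̄ = 0.015 kg/kg → 0.015 × 20000 / 9.8 = 30.61 mm
Layer 80–30 kPa: Δp = 500 hPa = 50000 Pa, q̄ = 0.0034 kg/kg → 0.0034 × 50000 / 9.8 = 17.35 mm
PW = 30.61 + 17.35 = 47.96 ≈ 48.0 mm.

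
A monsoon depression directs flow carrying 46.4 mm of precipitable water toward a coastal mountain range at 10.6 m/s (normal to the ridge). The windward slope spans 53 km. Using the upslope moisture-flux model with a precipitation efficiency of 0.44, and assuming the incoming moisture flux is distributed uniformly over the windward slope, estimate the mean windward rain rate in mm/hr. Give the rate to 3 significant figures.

R ≈ 14.7 mm/hr

Incoming column moisture flux per unit ridge length: F = V × PW = 10.6 × 46.4 = 491.84 mm·m/s.
Spread over the 53 km slope with efficiency ε = 0.44: R = ε·F/W = 0.44 × 491.84 / 53000 m = 4.083e-03 mm/s.
R = 4.083e-03 × 3600 = 14.7 mm/hr.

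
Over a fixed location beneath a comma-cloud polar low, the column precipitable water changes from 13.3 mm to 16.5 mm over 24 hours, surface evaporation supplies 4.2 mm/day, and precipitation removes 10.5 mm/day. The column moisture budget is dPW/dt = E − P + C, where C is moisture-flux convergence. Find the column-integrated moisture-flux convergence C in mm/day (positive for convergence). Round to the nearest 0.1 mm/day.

C ≈ 9.5 mm/day

dPW/dt = (16.5 − 13.3) mm / (24/24 day) = +3.200 mm/day.
C = dPW/dt − E + P = (+3.200) − 4.2 + 10.5 = 9.5 mm/day.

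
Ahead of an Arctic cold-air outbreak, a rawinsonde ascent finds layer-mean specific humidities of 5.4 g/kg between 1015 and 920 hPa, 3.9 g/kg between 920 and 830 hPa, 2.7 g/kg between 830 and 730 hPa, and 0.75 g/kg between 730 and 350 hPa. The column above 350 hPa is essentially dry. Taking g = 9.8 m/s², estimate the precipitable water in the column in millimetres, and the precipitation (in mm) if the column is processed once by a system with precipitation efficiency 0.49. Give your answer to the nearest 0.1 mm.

PW ≈ 14.5 mm; precipitation ≈ 7.1 mm

Precipitable water is the column-integrated vapour mass per unit area: PW = (1/g) Σ q̄ Δp, with q in kg/kg and Δp in Pa (1 kg/m² of water = 1 mm).
Layer 1015–920 hPa: Δp = 95 hPa = 9500 Pa, q̄ = 0.0054 kg/kg → 0.0054 × 9500 / 9.8 = 5.23 mm
Layer 920–830 hPa: Δp = 90 hPa = 9000 Pa, q̄ = 0.0039 kg/kg → 0.0039 × 9000 / 9.8 = 3.58 mm
Layer 830–730 hPa: Δp = 100 hPa = 10000 Pa, q̄ = 0.0027 kg/kg → 0.0027 × 10000 / 9.8 = 2.76 mm
Layer 730–350 hPa: Δp = 380 hPa = 38000 Pa, q̄ = 0.00075 kg/kg → 0.00075 × 38000 / 9.8 = 2.91 mm
PW = 5.23 + 3.58 + 2.76 + 2.91 = 14.48 ≈ 14.5 mm.
Precipitation = ε × PW = 0.49 × 14.5 = 7.1 mm.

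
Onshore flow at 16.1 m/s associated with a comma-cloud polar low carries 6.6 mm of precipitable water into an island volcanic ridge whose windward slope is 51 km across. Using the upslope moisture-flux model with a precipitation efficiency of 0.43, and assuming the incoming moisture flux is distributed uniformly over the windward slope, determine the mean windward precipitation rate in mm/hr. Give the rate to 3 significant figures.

Incoming column moisture flux per unit ridge length: F = V × PW = 16.1 × 6.6 = 106.26 mm·m/s.
Spread over the 51 km slope with efficiency ε = 0.43: R = ε·F/W = 0.43 × 106.26 / 51000 m = 8.959e-04 mm/s.
R = 8.959e-04 × 3600 = 3.23 mm/hr.

R ≈ 3.23 mm/hr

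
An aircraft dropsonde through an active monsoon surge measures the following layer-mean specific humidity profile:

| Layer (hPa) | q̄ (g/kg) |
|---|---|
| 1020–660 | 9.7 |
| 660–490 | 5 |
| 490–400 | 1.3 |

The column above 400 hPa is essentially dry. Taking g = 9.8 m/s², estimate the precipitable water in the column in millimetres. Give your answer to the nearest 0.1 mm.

PW ≈ 45.5 mm

Precipitable water is the column-integrated vapour mass per unit area: PW = (1/g) Σ q̄ Δp, with q in kg/kg and Δp in Pa (1 kg/m² of water = 1 mm).
Layer 1020–660 hPa: Δp = 360 hPa = 36000 Pa, q̄ = 0.0097 kg/kg → 0.0097 × 36000 / 9.8 = 35.63 mm
Layer 660–490 hPa: Δp = 170 hPa = 17000 Pa, q̄ = 0.005 kg/kg → 0.005 × 17000 / 9.8 = 8.67 mm
Layer 490–400 hPa: Δp = 90 hPa = 9000 Pa, q̄ = 0.0013 kg/kg → 0.0013 × 9000 / 9.8 = 1.19 mm
PW = 35.63 + 8.67 + 1.19 = 45.49 ≈ 45.5 mm.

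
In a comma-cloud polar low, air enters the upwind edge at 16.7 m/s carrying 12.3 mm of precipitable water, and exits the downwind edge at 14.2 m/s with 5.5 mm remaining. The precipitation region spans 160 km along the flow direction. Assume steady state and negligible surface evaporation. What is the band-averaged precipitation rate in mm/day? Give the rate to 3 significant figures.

Column moisture flux per unit crosswind length is F = V × PW.
Inflow: F_in = 16.7 × 12.3 = 205.41 mm·m/s
Outflow: F_out = 14.2 × 5.5 = 78.1 mm·m/s
Steady-state rate R = (F_in − F_out)/L = (205.41 − 78.1) / 160000 m = 7.957e-04 mm/s.
R = 7.957e-04 × 3600 × 24 = 68.7 mm/day.

R ≈ 68.7 mm/day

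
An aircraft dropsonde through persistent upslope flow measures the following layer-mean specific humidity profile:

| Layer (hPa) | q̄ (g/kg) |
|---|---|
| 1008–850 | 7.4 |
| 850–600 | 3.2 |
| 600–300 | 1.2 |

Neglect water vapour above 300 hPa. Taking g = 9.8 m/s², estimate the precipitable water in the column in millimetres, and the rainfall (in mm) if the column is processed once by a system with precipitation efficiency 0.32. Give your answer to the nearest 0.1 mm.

Precipitable water is the column-integrated vapour mass per unit area: PW = (1/g) Σ q̄ Δp, with q in kg/kg and Δp in Pa (1 kg/m² of water = 1 mm).
Layer 1008–850 hPa: Δp = 158 hPa = 15800 Pa, q̄ = 0.0074 kg/kg → 0.0074 × 15800 / 9.8 = 11.93 mm
Layer 850–600 hPa: Δp = 250 hPa = 25000 Pa, q̄ = 0.0032 kg/kg → 0.0032 × 25000 / 9.8 = 8.16 mm
Layer 600–300 hPa: Δp = 300 hPa = 30000 Pa, q̄ = 0.0012 kg/kg → 0.0012 × 30000 / 9.8 = 3.67 mm
PW = 11.93 + 8.16 + 3.67 = 23.76 ≈ 23.8 mm.
Rainfall = ε × PW = 0.32 × 23.8 = 7.6 mm.

PW ≈ 23.8 mm; rainfall ≈ 7.6 mm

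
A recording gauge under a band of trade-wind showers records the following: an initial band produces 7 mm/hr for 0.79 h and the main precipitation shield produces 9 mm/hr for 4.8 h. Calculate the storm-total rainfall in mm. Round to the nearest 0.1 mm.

Total = Σ Rᵢ Δtᵢ = 7 × 0.79 + 9 × 4.8
      = 5.53 + 43.2 = 48.7 mm.

total ≈ 48.7 mm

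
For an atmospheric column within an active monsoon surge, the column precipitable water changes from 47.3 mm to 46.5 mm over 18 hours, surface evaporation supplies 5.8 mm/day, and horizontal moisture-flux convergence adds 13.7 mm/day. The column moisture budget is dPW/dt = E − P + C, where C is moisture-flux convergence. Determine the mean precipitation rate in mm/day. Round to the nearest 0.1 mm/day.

P ≈ 20.6 mm/day

dPW/dt = (46.5 − 47.3) mm / (18/24 day) = -1.067 mm/day.
P = E + C − dPW/dt = 5.8 + (13.7) − (-1.067) = 20.6 mm/day.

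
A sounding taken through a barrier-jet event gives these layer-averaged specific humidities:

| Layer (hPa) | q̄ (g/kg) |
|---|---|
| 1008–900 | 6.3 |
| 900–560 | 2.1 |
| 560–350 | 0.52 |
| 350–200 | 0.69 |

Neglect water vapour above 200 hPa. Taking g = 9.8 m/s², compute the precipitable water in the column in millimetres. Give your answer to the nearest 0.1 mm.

PW ≈ 16.4 mm

Precipitable water is the column-integrated vapour mass per unit area: PW = (1/g) Σ q̄ Δp, with q in kg/kg and Δp in Pa (1 kg/m² of water = 1 mm).
Layer 1008–900 hPa: Δp = 108 hPa = 10800 Pa, q̄ = 0.0063 kg/kg → 0.0063 × 10800 / 9.8 = 6.94 mm
Layer 900–560 hPa: Δp = 340 hPa = 34000 Pa, q̄ = 0.0021 kg/kg → 0.0021 × 34000 / 9.8 = 7.29 mm
Layer 560–350 hPa: Δp = 210 hPa = 21000 Pa, q̄ = 0.00052 kg/kg → 0.00052 × 21000 / 9.8 = 1.11 mm
Layer 350–200 hPa: Δp = 150 hPa = 15000 Pa, q̄ = 0.00069 kg/kg → 0.00069 × 15000 / 9.8 = 1.06 mm
PW = 6.94 + 7.29 + 1.11 + 1.06 = 16.40 ≈ 16.4 mm.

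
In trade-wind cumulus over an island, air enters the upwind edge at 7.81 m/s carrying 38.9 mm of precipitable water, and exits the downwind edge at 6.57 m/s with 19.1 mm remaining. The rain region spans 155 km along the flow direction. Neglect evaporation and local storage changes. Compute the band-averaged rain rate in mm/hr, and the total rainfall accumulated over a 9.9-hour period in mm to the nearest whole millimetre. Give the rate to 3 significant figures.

R ≈ 4.14 mm/hr; total ≈ 41 mm

Column moisture flux per unit crosswind length is F = V × PW.
Inflow: F_in = 7.81 × 38.9 = 303.809 mm·m/s
Outflow: F_out = 6.57 × 19.1 = 125.487 mm·m/s
Steady-state rate R = (F_in − F_out)/L = (303.809 − 125.487) / 155000 m = 1.150e-03 mm/s.
R = 1.150e-03 × 3600 = 4.14 mm/hr.
Over 9.9 h: total = 4.14 × 9.9 = 40.986 ≈ 41 mm.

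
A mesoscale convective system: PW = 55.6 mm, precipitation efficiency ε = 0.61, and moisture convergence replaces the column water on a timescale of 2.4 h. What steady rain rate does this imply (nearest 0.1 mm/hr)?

Each overturning extracts ε × PW = 0.61 × 55.6 = 33.916 mm.
Rate = ε·PW / τ = 33.916 / 2.4 h = 14.1 mm/hr.

R ≈ 14.1 mm/hr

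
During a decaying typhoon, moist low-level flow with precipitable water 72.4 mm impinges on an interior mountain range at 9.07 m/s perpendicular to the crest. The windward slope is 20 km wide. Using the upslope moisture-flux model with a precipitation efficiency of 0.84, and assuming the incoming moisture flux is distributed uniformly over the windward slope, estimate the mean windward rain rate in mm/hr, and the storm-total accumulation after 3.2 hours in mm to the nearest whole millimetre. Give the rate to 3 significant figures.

R ≈ 99.3 mm/hr; total ≈ 318 mm

Incoming column moisture flux per unit ridge length: F = V × PW = 9.07 × 72.4 = 656.668 mm·m/s.
Spread over the 20 km slope with efficiency ε = 0.84: R = ε·F/W = 0.84 × 656.668 / 20000 m = 2.758e-02 mm/s.
R = 2.758e-02 × 3600 = 99.3 mm/hr.
Over 3.2 h: total = 99.3 × 3.2 = 317.76 ≈ 318 mm.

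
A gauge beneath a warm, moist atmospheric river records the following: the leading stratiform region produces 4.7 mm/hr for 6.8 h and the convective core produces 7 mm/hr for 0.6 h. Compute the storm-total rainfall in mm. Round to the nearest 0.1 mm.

Total = Σ Rᵢ Δtᵢ = 4.7 × 6.8 + 7 × 0.6
      = 31.96 + 4.2 = 36.2 mm.

total ≈ 36.2 mm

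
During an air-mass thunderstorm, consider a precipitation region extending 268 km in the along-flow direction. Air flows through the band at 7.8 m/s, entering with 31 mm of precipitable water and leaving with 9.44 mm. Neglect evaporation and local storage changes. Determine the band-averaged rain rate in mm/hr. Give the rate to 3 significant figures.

R ≈ 2.26 mm/hr

Column moisture flux per unit crosswind length is F = V × PW.
Inflow: F_in = 7.8 × 31 = 241.8 mm·m/s
Outflow: F_out = 7.8 × 9.44 = 73.632 mm·m/s
Steady-state rate R = (F_in − F_out)/L = (241.8 − 73.632) / 268000 m = 6.275e-04 mm/s.
R = 6.275e-04 × 3600 = 2.26 mm/hr.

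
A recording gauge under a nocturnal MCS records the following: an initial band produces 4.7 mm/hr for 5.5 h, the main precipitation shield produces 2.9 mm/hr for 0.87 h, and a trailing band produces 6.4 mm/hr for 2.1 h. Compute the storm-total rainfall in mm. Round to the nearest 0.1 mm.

Total = Σ Rᵢ Δtᵢ = 4.7 × 5.5 + 2.9 × 0.87 + 6.4 × 2.1
      = 25.85 + 2.523 + 13.44 = 41.8 mm.

total ≈ 41.8 mm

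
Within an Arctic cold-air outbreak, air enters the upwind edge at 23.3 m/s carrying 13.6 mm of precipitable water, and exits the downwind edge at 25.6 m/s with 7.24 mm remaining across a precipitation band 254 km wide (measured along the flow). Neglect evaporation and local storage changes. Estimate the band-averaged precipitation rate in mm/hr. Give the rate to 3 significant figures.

Column moisture flux per unit crosswind length is F = V × PW.
Inflow: F_in = 23.3 × 13.6 = 316.88 mm·m/s
Outflow: F_out = 25.6 × 7.24 = 185.344 mm·m/s
Steady-state rate R = (F_in − F_out)/L = (316.88 − 185.344) / 254000 m = 5.179e-04 mm/s.
R = 5.179e-04 × 3600 = 1.86 mm/hr.

R ≈ 1.86 mm/hr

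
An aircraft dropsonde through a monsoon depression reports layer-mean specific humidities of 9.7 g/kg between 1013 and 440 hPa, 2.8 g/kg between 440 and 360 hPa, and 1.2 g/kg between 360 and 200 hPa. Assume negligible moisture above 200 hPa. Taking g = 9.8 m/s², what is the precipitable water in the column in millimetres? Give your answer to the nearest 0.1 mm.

Precipitable water is the column-integrated vapour mass per unit area: PW = (1/g) Σ q̄ Δp, with q in kg/kg and Δp in Pa (1 kg/m² of water = 1 mm).
Layer 1013–440 hPa: Δp = 573 hPa = 57300 Pa, q̄ = 0.0097 kg/kg → 0.0097 × 57300 / 9.8 = 56.72 mm
Layer 440–360 hPa: Δp = 80 hPa = 8000 Pa, q̄ = 0.0028 kg/kg → 0.0028 × 8000 / 9.8 = 2.29 mm
Layer 360–200 hPa: Δp = 160 hPa = 16000 Pa, q̄ = 0.0012 kg/kg → 0.0012 × 16000 / 9.8 = 1.96 mm
PW = 56.72 + 2.29 + 1.96 = 60.97 ≈ 61.0 mm.

PW ≈ 61.0 mm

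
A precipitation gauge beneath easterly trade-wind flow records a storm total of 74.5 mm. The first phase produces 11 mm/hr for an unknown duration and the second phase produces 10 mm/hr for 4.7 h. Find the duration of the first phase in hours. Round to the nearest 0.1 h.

duration ≈ 2.5 h

Known phases: 10 × 4.7 = 47 mm.
Remaining depth = 74.5 − 47 = 27.5 mm.
Duration = 27.5 / 11 = 2.5 h.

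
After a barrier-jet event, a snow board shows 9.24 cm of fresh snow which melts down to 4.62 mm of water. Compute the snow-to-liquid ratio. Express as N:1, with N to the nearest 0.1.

ratio ≈ 20.0

Ratio = snow depth / SWE = 92.4 mm / 4.62 mm = 20.0, i.e. 20.0:1.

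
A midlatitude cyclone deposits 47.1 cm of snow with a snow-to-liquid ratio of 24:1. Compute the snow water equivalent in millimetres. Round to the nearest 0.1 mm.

SWE = snow depth / ratio = 47.1 cm / 24 = 1.963 cm = 19.6 mm.

SWE ≈ 19.6 mm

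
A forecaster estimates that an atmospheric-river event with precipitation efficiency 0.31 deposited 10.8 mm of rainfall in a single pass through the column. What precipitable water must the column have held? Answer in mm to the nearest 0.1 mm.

PW ≈ 34.8 mm

PW = rainfall / ε = 10.8 / 0.31 = 34.8 mm.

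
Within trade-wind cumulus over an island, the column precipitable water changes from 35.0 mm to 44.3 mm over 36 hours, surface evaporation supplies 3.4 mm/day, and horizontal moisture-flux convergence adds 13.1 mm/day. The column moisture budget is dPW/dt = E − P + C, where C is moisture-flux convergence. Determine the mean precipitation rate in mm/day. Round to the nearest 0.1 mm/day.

P ≈ 10.3 mm/day

dPW/dt = (44.3 − 35.0) mm / (36/24 day) = +6.200 mm/day.
P = E + C − dPW/dt = 3.4 + (13.1) − (+6.200) = 10.3 mm/day.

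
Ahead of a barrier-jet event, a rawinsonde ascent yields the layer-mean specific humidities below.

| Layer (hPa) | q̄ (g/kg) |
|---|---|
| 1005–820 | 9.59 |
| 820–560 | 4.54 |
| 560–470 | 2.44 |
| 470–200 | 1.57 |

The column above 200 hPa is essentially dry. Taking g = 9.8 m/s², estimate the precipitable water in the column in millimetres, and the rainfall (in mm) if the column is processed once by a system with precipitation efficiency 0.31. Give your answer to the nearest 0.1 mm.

Precipitable water is the column-integrated vapour mass per unit area: PW = (1/g) Σ q̄ Δp, with q in kg/kg and Δp in Pa (1 kg/m² of water = 1 mm).
Layer 1005–820 hPa: Δp = 185 hPa = 18500 Pa, q̄ = 0.00959 kg/kg → 0.00959 × 18500 / 9.8 = 18.10 mm
Layer 820–560 hPa: Δp = 260 hPa = 26000 Pa, q̄ = 0.00454 kg/kg → 0.00454 × 26000 / 9.8 = 12.04 mm
Layer 560–470 hPa: Δp = 90 hPa = 9000 Pa, q̄ = 0.00244 kg/kg → 0.00244 × 9000 / 9.8 = 2.24 mm
Layer 470–200 hPa: Δp = 270 hPa = 27000 Pa, q̄ = 0.00157 kg/kg → 0.00157 × 27000 / 9.8 = 4.33 mm
PW = 18.10 + 12.04 + 2.24 + 4.33 = 36.71 ≈ 36.7 mm.
Rainfall = ε × PW = 0.31 × 36.7 = 11.4 mm.

PW ≈ 36.7 mm; rainfall ≈ 11.4 mm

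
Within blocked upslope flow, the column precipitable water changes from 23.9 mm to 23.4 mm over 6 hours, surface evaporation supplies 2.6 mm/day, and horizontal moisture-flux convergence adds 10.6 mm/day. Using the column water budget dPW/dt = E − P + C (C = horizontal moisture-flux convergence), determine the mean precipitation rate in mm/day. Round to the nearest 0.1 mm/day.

dPW/dt = (23.4 − 23.9) mm / (6/24 day) = -2.000 mm/day.
P = E + C − dPW/dt = 2.6 + (10.6) − (-2.000) = 15.2 mm/day.

P ≈ 15.2 mm/day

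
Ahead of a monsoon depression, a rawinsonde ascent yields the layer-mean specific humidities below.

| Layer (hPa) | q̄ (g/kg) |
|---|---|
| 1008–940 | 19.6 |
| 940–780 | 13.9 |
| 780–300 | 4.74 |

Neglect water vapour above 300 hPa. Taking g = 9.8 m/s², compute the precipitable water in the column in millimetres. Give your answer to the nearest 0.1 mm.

Precipitable water is the column-integrated vapour mass per unit area: PW = (1/g) Σ q̄ Δp, with q in kg/kg and Δp in Pa (1 kg/m² of water = 1 mm).
Layer 1008–940 hPa: Δp = 68 hPa = 6800 Pa, q̄ = 0.0196 kg/kg → 0.0196 × 6800 / 9.8 = 13.60 mm
Layer 940–780 hPa: Δp = 160 hPa = 16000 Pa, q̄ = 0.0139 kg/kg → 0.0139 × 16000 / 9.8 = 22.69 mm
Layer 780–300 hPa: Δp = 480 hPa = 48000 Pa, q̄ = 0.00474 kg/kg → 0.00474 × 48000 / 9.8 = 23.22 mm
PW = 13.60 + 22.69 + 23.22 = 59.51 ≈ 59.5 mm.

PW ≈ 59.5 mm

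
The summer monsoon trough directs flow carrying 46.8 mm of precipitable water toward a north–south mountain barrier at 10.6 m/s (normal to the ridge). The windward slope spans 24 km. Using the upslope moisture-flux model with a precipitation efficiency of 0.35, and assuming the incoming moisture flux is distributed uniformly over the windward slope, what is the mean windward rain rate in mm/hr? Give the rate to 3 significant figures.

Incoming column moisture flux per unit ridge length: F = V × PW = 10.6 × 46.8 = 496.08 mm·m/s.
Spread over the 24 km slope with efficiency ε = 0.35: R = ε·F/W = 0.35 × 496.08 / 24000 m = 7.234e-03 mm/s.
R = 7.234e-03 × 3600 = 26.0 mm/hr.

R ≈ 26.0 mm/hr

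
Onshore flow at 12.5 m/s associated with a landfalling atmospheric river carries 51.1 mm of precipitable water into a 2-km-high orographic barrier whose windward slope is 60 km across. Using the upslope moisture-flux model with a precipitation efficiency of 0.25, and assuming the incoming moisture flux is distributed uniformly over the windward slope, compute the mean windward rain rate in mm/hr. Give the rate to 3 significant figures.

Incoming column moisture flux per unit ridge length: F = V × PW = 12.5 × 51.1 = 638.75 mm·m/s.
Spread over the 60 km slope with efficiency ε = 0.25: R = ε·F/W = 0.25 × 638.75 / 60000 m = 2.661e-03 mm/s.
R = 2.661e-03 × 3600 = 9.58 mm/hr.

R ≈ 9.58 mm/hr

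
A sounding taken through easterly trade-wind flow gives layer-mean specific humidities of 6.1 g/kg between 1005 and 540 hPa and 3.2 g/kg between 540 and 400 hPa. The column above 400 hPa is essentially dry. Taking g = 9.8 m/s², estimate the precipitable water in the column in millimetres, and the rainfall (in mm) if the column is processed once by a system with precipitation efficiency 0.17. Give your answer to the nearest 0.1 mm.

PW ≈ 33.5 mm; rainfall ≈ 5.7 mm

Precipitable water is the column-integrated vapour mass per unit area: PW = (1/g) Σ q̄ Δp, with q in kg/kg and Δp in Pa (1 kg/m² of water = 1 mm).
Layer 1005–540 hPa: Δp = 465 hPa = 46500 Pa, q̄ = 0.0061 kg/kg → 0.0061 × 46500 / 9.8 = 28.94 mm
Layer 540–400 hPa: Δp = 140 hPa = 14000 Pa, q̄ = 0.0032 kg/kg → 0.0032 × 14000 / 9.8 = 4.57 mm
PW = 28.94 + 4.57 = 33.51 ≈ 33.5 mm.
Rainfall = ε × PW = 0.17 × 33.5 = 5.7 mm.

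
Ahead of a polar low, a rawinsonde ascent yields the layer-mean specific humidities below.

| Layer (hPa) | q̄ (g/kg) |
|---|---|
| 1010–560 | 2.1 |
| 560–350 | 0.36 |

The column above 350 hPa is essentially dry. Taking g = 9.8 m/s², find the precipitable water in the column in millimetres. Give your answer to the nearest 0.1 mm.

Precipitable water is the column-integrated vapour mass per unit area: PW = (1/g) Σ q̄ Δp, with q in kg/kg and Δp in Pa (1 kg/m² of water = 1 mm).
Layer 1010–560 hPa: Δp = 450 hPa = 45000 Pa, q̄ = 0.0021 kg/kg → 0.0021 × 45000 / 9.8 = 9.64 mm
Layer 560–350 hPa: Δp = 210 hPa = 21000 Pa, q̄ = 0.00036 kg/kg → 0.00036 × 21000 / 9.8 = 0.77 mm
PW = 9.64 + 0.77 = 10.41 ≈ 10.4 mm.

PW ≈ 10.4 mm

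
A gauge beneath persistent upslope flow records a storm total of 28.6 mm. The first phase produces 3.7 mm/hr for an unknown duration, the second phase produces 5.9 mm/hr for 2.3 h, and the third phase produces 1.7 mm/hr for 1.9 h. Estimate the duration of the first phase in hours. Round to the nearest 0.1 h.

duration ≈ 3.2 h

Known phases: 5.9 × 2.3 + 1.7 × 1.9 = 13.57 + 3.23 = 16.8 mm.
Remaining depth = 28.6 − 16.8 = 11.8 mm.
Duration = 11.8 / 3.7 = 3.2 h.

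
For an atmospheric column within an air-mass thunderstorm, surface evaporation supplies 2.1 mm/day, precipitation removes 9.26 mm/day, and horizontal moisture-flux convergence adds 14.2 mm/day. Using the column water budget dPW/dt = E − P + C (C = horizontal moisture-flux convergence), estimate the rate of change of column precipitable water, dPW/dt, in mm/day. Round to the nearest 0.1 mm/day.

dPW/dt ≈ 7.0 mm/day

dPW/dt = E − P + C = 2.1 − 9.26 + (14.2) = 7.0 mm/day.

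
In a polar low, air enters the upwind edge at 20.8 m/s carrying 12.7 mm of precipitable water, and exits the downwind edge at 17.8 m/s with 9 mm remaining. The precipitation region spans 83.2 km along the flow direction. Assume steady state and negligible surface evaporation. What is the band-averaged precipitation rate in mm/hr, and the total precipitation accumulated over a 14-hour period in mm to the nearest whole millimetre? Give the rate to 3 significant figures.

Column moisture flux per unit crosswind length is F = V × PW.
Inflow: F_in = 20.8 × 12.7 = 264.16 mm·m/s
Outflow: F_out = 17.8 × 9 = 160.2 mm·m/s
Steady-state rate R = (F_in − F_out)/L = (264.16 − 160.2) / 83200 m = 1.250e-03 mm/s.
R = 1.250e-03 × 3600 = 4.50 mm/hr.
Over 14 h: total = 4.50 × 14 = 63 mm.

R ≈ 4.50 mm/hr; total ≈ 63 mm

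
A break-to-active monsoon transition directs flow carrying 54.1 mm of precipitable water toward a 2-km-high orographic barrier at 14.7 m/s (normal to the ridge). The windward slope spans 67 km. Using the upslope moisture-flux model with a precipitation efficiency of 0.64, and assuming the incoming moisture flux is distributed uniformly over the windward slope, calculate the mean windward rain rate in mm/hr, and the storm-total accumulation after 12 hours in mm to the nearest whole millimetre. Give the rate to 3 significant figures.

Incoming column moisture flux per unit ridge length: F = V × PW = 14.7 × 54.1 = 795.27 mm·m/s.
Spread over the 67 km slope with efficiency ε = 0.64: R = ε·F/W = 0.64 × 795.27 / 67000 m = 7.597e-03 mm/s.
R = 7.597e-03 × 3600 = 27.3 mm/hr.
Over 12 h: total = 27.3 × 12 = 327.6 ≈ 328 mm.

R ≈ 27.3 mm/hr; total ≈ 328 mm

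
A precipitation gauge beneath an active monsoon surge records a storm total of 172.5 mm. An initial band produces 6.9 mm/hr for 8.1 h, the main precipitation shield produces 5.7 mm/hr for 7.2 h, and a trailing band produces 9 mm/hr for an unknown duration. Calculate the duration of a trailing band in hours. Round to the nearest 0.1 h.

duration ≈ 8.4 h

Known phases: 6.9 × 8.1 + 5.7 × 7.2 = 55.89 + 41.04 = 96.93 mm.
Remaining depth = 172.5 − 96.93 = 75.57 mm.
Duration = 75.57 / 9 = 8.4 h.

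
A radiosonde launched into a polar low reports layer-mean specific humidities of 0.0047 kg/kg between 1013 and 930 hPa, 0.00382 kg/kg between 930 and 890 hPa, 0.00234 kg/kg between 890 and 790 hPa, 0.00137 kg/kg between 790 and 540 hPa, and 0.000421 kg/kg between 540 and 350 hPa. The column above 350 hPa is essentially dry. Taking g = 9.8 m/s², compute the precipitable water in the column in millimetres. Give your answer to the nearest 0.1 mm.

PW ≈ 12.2 mm

Precipitable water is the column-integrated vapour mass per unit area: PW = (1/g) Σ q̄ Δp, with q in kg/kg and Δp in Pa (1 kg/m² of water = 1 mm).
Layer 1013–930 hPa: Δp = 83 hPa = 8300 Pa, q̄ = 0.0047 kg/kg → 0.0047 × 8300 / 9.8 = 3.98 mm
Layer 930–890 hPa: Δp = 40 hPa = 4000 Pa, q̄ = 0.00382 kg/kg → 0.00382 × 4000 / 9.8 = 1.56 mm
Layer 890–790 hPa: Δp = 100 hPa = 10000 Pa, q̄ = 0.00234 kg/kg → 0.00234 × 10000 / 9.8 = 2.39 mm
Layer 790–540 hPa: Δp = 250 hPa = 25000 Pa, q̄ = 0.00137 kg/kg → 0.00137 × 25000 / 9.8 = 3.49 mm
Layer 540–350 hPa: Δp = 190 hPa = 19000 Pa, q̄ = 0.000421 kg/kg → 0.000421 × 19000 / 9.8 = 0.82 mm
PW = 3.98 + 1.56 + 2.39 + 3.49 + 0.82 = 12.24 ≈ 12.2 mm.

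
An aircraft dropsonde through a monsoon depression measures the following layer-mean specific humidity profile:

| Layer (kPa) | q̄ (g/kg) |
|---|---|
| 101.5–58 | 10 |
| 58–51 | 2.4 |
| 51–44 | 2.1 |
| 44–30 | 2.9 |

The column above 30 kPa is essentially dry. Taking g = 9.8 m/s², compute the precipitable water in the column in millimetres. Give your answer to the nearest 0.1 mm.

PW ≈ 51.7 mm

Precipitable water is the column-integrated vapour mass per unit area: PW = (1/g) Σ q̄ Δp, with q in kg/kg and Δp in Pa (1 kg/m² of water = 1 mm).
Layer 101.5–58 kPa: Δp = 435 hPa = 43500 Pa, q̄ = 0.01 kg/kg → 0.01 × 43500 / 9.8 = 44.39 mm
Layer 58–51 kPa: Δp = 70 hPa = 7000 Pa, q̄ = 0.0024 kg/kg → 0.0024 × 7000 / 9.8 = 1.71 mm
Layer 51–44 kPa: Δp = 70 hPa = 7000 Pa, q̄ = 0.0021 kg/kg → 0.0021 × 7000 / 9.8 = 1.50 mm
Layer 44–30 kPa: Δp = 140 hPa = 14000 Pa, q̄ = 0.0029 kg/kg → 0.0029 × 14000 / 9.8 = 4.14 mm
PW = 44.39 + 1.71 + 1.50 + 4.14 = 51.74 ≈ 51.7 mm.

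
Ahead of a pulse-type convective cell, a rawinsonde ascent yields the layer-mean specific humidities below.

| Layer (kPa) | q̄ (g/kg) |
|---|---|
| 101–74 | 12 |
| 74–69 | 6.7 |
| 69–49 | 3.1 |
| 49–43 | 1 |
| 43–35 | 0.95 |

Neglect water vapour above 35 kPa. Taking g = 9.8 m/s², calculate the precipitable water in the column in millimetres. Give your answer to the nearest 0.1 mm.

Precipitable water is the column-integrated vapour mass per unit area: PW = (1/g) Σ q̄ Δp, with q in kg/kg and Δp in Pa (1 kg/m² of water = 1 mm).
Layer 101–74 kPa: Δp = 270 hPa = 27000 Pa, q̄ = 0.012 kg/kg → 0.012 × 27000 / 9.8 = 33.06 mm
Layer 74–69 kPa: Δp = 50 hPa = 5000 Pa, q̄ = 0.0067 kg/kg → 0.0067 × 5000 / 9.8 = 3.42 mm
Layer 69–49 kPa: Δp = 200 hPa = 20000 Pa, q̄ = 0.0031 kg/kg → 0.0031 × 20000 / 9.8 = 6.33 mm
Layer 49–43 kPa: Δp = 60 hPa = 6000 Pa, q̄ = 0.001 kg/kg → 0.001 × 6000 / 9.8 = 0.61 mm
Layer 43–35 kPa: Δp = 80 hPa = 8000 Pa, q̄ = 0.00095 kg/kg → 0.00095 × 8000 / 9.8 = 0.78 mm
PW = 33.06 + 3.42 + 6.33 + 0.61 + 0.78 = 44.20 ≈ 44.2 mm.

PW ≈ 44.2 mm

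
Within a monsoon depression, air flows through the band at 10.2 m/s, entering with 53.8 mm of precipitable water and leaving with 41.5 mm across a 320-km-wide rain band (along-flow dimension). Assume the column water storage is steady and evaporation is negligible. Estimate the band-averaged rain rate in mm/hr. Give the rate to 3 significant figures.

R ≈ 1.41 mm/hr

Column moisture flux per unit crosswind length is F = V × PW.
Inflow: F_in = 10.2 × 53.8 = 548.76 mm·m/s
Outflow: F_out = 10.2 × 41.5 = 423.3 mm·m/s
Steady-state rate R = (F_in − F_out)/L = (548.76 − 423.3) / 320000 m = 3.921e-04 mm/s.
R = 3.921e-04 × 3600 = 1.41 mm/hr.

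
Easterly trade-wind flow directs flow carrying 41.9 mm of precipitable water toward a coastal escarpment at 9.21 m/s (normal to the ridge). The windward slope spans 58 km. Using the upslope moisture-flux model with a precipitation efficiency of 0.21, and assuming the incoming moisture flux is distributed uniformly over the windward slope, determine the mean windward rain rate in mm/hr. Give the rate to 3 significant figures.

R ≈ 5.03 mm/hr

Incoming column moisture flux per unit ridge length: F = V × PW = 9.21 × 41.9 = 385.899 mm·m/s.
Spread over the 58 km slope with efficiency ε = 0.21: R = ε·F/W = 0.21 × 385.899 / 58000 m = 1.397e-03 mm/s.
R = 1.397e-03 × 3600 = 5.03 mm/hr.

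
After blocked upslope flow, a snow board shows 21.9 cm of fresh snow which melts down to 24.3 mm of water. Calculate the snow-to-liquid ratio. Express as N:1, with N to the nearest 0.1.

Ratio = snow depth / SWE = 219 mm / 24.3 mm = 9.0, i.e. 9.0:1.

ratio ≈ 9.0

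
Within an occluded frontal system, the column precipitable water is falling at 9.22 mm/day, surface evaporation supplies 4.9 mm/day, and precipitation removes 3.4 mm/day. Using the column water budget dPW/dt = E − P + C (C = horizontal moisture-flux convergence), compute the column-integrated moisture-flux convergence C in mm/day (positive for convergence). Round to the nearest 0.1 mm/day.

C ≈ -10.7 mm/day

dPW/dt = -9.22 mm/day.
C = dPW/dt − E + P = (-9.22) − 4.9 + 3.4 = -10.7 mm/day.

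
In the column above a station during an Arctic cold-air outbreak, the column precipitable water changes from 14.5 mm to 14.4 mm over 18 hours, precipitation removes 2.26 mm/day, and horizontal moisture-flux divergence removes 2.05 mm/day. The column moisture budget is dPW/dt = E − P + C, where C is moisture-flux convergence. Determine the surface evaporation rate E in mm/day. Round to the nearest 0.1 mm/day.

E ≈ 4.2 mm/day

dPW/dt = (14.4 − 14.5) mm / (18/24 day) = -0.133 mm/day.
E = dPW/dt + P − C = (-0.133) + 2.26 − (-2.05) = 4.2 mm/day.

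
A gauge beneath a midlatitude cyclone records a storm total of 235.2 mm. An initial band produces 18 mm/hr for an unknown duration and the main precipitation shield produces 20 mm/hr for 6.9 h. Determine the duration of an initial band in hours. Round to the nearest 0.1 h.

duration ≈ 5.4 h

Known phases: 20 × 6.9 = 138 mm.
Remaining depth = 235.2 − 138 = 97.2 mm.
Duration = 97.2 / 18 = 5.4 h.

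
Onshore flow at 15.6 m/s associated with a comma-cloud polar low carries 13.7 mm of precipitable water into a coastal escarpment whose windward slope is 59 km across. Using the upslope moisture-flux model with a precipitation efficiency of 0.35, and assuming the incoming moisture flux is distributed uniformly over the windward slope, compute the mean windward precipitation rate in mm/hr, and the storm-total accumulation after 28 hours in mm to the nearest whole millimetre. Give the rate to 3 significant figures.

Incoming column moisture flux per unit ridge length: F = V × PW = 15.6 × 13.7 = 213.72 mm·m/s.
Spread over the 59 km slope with efficiency ε = 0.35: R = ε·F/W = 0.35 × 213.72 / 59000 m = 1.268e-03 mm/s.
R = 1.268e-03 × 3600 = 4.56 mm/hr.
Over 28 h: total = 4.56 × 28 = 127.68 ≈ 128 mm.

R ≈ 4.56 mm/hr; total ≈ 128 mm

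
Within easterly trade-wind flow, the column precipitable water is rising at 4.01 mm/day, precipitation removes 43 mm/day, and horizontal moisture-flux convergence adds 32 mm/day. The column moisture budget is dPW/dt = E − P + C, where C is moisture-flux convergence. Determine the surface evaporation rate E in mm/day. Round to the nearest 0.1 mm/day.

E ≈ 15.0 mm/day

dPW/dt = +4.01 mm/day.
E = dPW/dt + P − C = (+4.01) + 43 − (32) = 15.0 mm/day.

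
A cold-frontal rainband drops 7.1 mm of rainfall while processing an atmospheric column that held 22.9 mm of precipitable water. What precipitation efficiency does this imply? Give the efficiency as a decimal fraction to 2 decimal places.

ε ≈ 0.31

ε = rainfall / PW = 7.1 / 22.9 = 0.31.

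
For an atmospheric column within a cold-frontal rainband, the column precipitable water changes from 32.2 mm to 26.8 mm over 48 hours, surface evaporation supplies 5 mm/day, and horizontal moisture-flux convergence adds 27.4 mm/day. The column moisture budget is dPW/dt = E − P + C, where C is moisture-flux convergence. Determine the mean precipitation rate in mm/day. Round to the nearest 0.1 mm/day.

dPW/dt = (26.8 − 32.2) mm / (48/24 day) = -2.700 mm/day.
P = E + C − dPW/dt = 5 + (27.4) − (-2.700) = 35.1 mm/day.

P ≈ 35.1 mm/day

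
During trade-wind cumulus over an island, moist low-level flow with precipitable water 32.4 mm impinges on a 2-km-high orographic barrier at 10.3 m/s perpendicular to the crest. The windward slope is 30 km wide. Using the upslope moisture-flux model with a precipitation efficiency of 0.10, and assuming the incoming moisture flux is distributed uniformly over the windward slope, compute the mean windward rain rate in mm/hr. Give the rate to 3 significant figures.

R ≈ 4.00 mm/hr

Incoming column moisture flux per unit ridge length: F = V × PW = 10.3 × 32.4 = 333.72 mm·m/s.
Spread over the 30 km slope with efficiency ε = 0.10: R = ε·F/W = 0.10 × 333.72 / 30000 m = 1.112e-03 mm/s.
R = 1.112e-03 × 3600 = 4.00 mm/hr.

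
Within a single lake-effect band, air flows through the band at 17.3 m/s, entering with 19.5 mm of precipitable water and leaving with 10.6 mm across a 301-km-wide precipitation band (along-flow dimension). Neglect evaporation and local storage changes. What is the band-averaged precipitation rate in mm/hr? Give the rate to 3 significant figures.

R ≈ 1.84 mm/hr

Column moisture flux per unit crosswind length is F = V × PW.
Inflow: F_in = 17.3 × 19.5 = 337.35 mm·m/s
Outflow: F_out = 17.3 × 10.6 = 183.38 mm·m/s
Steady-state rate R = (F_in − F_out)/L = (337.35 − 183.38) / 301000 m = 5.115e-04 mm/s.
R = 5.115e-04 × 3600 = 1.84 mm/hr.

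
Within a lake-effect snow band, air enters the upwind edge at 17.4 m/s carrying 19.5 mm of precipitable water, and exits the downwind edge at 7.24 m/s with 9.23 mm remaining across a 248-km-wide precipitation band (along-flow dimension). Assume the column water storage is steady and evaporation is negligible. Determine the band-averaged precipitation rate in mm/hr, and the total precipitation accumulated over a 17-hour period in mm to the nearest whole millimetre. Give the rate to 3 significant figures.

Column moisture flux per unit crosswind length is F = V × PW.
Inflow: F_in = 17.4 × 19.5 = 339.3 mm·m/s
Outflow: F_out = 7.24 × 9.23 = 66.8252 mm·m/s
Steady-state rate R = (F_in − F_out)/L = (339.3 − 66.8252) / 248000 m = 1.099e-03 mm/s.
R = 1.099e-03 × 3600 = 3.96 mm/hr.
Over 17 h: total = 3.96 × 17 = 67.32 ≈ 67 mm.

R ≈ 3.96 mm/hr; total ≈ 67 mm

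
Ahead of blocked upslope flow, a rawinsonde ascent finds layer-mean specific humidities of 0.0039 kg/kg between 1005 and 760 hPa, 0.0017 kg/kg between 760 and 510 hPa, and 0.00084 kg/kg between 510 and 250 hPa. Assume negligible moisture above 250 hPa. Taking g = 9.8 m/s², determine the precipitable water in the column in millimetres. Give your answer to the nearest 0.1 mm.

PW ≈ 16.3 mm

Precipitable water is the column-integrated vapour mass per unit area: PW = (1/g) Σ q̄ Δp, with q in kg/kg and Δp in Pa (1 kg/m² of water = 1 mm).
Layer 1005–760 hPa: Δp = 245 hPa = 24500 Pa, q̄ = 0.0039 kg/kg → 0.0039 × 24500 / 9.8 = 9.75 mm
Layer 760–510 hPa: Δp = 250 hPa = 25000 Pa, q̄ = 0.0017 kg/kg → 0.0017 × 25000 / 9.8 = 4.34 mm
Layer 510–250 hPa: Δp = 260 hPa = 26000 Pa, q̄ = 0.00084 kg/kg → 0.00084 × 26000 / 9.8 = 2.23 mm
PW = 9.75 + 4.34 + 2.23 = 16.32 ≈ 16.3 mm.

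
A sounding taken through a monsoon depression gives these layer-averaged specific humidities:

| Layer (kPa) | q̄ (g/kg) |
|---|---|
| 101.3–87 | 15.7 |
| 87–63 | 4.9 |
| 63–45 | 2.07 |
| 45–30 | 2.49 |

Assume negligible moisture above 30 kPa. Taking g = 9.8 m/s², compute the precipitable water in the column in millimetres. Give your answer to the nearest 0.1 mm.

PW ≈ 42.5 mm

Precipitable water is the column-integrated vapour mass per unit area: PW = (1/g) Σ q̄ Δp, with q in kg/kg and Δp in Pa (1 kg/m² of water = 1 mm).
Layer 101.3–87 kPa: Δp = 143 hPa = 14300 Pa, q̄ = 0.0157 kg/kg → 0.0157 × 14300 / 9.8 = 22.91 mm
Layer 87–63 kPa: Δp = 240 hPa = 24000 Pa, q̄ = 0.0049 kg/kg → 0.0049 × 24000 / 9.8 = 12.00 mm
Layer 63–45 kPa: Δp = 180 hPa = 18000 Pa, q̄ = 0.00207 kg/kg → 0.00207 × 18000 / 9.8 = 3.80 mm
Layer 45–30 kPa: Δp = 150 hPa = 15000 Pa, q̄ = 0.00249 kg/kg → 0.00249 × 15000 / 9.8 = 3.81 mm
PW = 22.91 + 12.00 + 3.80 + 3.81 = 42.52 ≈ 42.5 mm.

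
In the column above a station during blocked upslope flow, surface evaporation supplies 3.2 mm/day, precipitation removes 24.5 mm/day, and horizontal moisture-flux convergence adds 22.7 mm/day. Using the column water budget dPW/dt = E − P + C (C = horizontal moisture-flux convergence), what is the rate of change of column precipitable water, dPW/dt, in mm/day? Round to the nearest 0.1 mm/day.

dPW/dt = E − P + C = 3.2 − 24.5 + (22.7) = 1.4 mm/day.

dPW/dt ≈ 1.4 mm/day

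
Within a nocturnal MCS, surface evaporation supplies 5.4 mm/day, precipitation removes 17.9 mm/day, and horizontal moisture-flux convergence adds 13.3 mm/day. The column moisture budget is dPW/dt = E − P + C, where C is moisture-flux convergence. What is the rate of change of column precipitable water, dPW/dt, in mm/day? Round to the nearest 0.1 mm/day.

dPW/dt = E − P + C = 5.4 − 17.9 + (13.3) = 0.8 mm/day.

dPW/dt ≈ 0.8 mm/day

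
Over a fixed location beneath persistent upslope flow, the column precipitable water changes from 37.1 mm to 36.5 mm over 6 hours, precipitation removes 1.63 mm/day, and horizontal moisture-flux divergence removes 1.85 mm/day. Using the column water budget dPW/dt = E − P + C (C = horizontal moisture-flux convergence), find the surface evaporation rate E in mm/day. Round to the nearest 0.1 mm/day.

dPW/dt = (36.5 − 37.1) mm / (6/24 day) = -2.400 mm/day.
E = dPW/dt + P − C = (-2.400) + 1.63 − (-1.85) = 1.1 mm/day.

E ≈ 1.1 mm/day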